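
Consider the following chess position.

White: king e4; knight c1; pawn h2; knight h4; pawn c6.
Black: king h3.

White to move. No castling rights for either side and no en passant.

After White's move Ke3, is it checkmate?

After Ke3: black king on h3; in check: no.
Black is not in check, so this cannot be checkmate.

no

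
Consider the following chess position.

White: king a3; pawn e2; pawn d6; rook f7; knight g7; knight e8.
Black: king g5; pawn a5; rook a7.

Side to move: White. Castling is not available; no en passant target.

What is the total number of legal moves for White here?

White to move; king on a3.
In check: no.
Legal moves: Nc7, Nf6, Ne6+, Nh5, Nf5, Rf8, Re7, Rd7, Rc7, Rb7, Rxa7, Rf6, Rf5+, Rf4, Rf3, Rf2, Rf1, Ka4, Kb3, Kb2, Ka2, d7, e3, e4.
Count: 24.

24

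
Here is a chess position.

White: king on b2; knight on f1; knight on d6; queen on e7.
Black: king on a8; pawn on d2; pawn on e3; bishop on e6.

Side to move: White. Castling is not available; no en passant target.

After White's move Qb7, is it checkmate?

yes

After Qb7: black king on a8; in check: yes, from the white queen on b7.
King squares — a7: attacked by Qb7; b7: attacked by Nd6; b8: attacked by Qb7.
Black has no legal moves → checkmate.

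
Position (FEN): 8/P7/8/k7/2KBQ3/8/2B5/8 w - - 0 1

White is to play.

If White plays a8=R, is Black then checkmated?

After a8=R: black king on a5; in check: yes, from the white rook on a8.
King squares — a4: attacked by Bc2; b4: attacked by Kc4; b5: attacked by Kc4; a6: attacked by Ra8; b6: attacked by Bd4.
Black has no legal moves → checkmate.

yes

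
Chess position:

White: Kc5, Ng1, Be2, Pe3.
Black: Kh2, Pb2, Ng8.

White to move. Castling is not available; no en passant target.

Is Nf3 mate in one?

After Nf3: black king on h2; in check: yes, from the white knight on f3.
Black has 4 legal replies: Kh3, Kg3, Kg2, Kh1.
In check but a legal move exists → not checkmate.

no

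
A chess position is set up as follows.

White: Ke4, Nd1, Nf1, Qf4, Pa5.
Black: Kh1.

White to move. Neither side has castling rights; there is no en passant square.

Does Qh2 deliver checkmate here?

yes

After Qh2: black king on h1; in check: yes, from the white queen on h2.
King squares — g1: attacked by Qh2; g2: attacked by Qh2; h2: attacked by Nf1.
Black has no legal moves → checkmate.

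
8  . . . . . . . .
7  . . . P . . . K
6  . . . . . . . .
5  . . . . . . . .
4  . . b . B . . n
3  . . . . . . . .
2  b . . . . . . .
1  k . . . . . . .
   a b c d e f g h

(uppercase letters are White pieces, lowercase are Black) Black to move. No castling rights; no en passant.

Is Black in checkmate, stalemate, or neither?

Black to move; black king on a1.
In check: no.
Legal moves for Black: Ng6, Nf5, Nf3, Ng2, Bg8+, Bf7, Be6, Ba6, Bd5, Bb5, Bd3, Bcb3, Be2, Bf1, Bab3, Bb1, Kb2.
Black has 17 legal moves and is not in check → neither.

neither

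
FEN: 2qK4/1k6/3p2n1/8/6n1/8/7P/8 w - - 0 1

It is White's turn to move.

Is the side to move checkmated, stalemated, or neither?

checkmate

White to move; white king on d8.
In check: yes, from the black queen on c8.
King squares — c7: attacked by Kb7; d7: attacked by Qc8; e7: attacked by Ng6; c8: attacked by Kb7; e8: attacked by Qc8.
Legal moves for White: none.
In check with no legal moves → checkmate.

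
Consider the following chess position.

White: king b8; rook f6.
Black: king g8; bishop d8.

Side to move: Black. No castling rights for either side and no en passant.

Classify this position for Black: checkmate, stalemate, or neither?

neither

Black to move; black king on g8.
In check: no.
Legal moves for Black: Kh8, Kh7, Kg7, Be7, Bc7+, Bxf6, Bb6, Ba5.
Black has 8 legal moves and is not in check → neither.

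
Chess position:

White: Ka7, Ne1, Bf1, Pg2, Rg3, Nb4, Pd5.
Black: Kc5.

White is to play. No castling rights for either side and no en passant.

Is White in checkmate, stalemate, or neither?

White to move; white king on a7.
In check: no.
Legal moves for White include: Kb8, Ka8, Kb7, Ka6, Nc6, Na6+, Nbd3+, Nbc2, Na2, Rg8, Rg7, Rg6, Rg5, Rg4, Rh3, Rf3, Re3, Rd3, ... (list truncated; more exist).
White has legal moves and is not in check → neither.

neither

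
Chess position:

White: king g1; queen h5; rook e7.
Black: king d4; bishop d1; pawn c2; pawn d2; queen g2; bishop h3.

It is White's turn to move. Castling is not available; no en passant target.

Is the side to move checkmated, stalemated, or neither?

checkmate

White to move; white king on g1.
In check: yes, from the black queen on g2.
King squares — f1: attacked by Qg2; h1: attacked by Qg2; f2: attacked by Qg2; g2: attacked by Bh3; h2: attacked by Qg2.
Legal moves for White: none.
In check with no legal moves → checkmate.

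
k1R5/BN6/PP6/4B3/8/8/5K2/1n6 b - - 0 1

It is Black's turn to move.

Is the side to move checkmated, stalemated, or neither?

checkmate

Black to move; black king on a8.
In check: yes, from the white rook on c8.
King squares — a7: attacked by Pb6; b7: attacked by Pa6; b8: attacked by Be5.
Legal moves for Black: none.
In check with no legal moves → checkmate.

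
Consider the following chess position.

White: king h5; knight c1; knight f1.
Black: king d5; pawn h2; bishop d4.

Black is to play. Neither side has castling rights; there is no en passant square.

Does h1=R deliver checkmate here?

After h1=R: white king on h5; in check: yes, from the black rook on h1.
White has 4 legal replies: Kg6, Kg5, Kg4, Nh2.
In check but a legal move exists → not checkmate.

no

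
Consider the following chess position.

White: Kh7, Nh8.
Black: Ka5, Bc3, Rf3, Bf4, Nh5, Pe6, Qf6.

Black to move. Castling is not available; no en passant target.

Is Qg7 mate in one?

yes

After Qg7: white king on h7; in check: yes, from the black queen on g7.
King squares — g6: attacked by Qg7; h6: attacked by Bf4; g7: attacked by Bc3; g8: attacked by Qg7; h8: own knight.
White has no legal moves → checkmate.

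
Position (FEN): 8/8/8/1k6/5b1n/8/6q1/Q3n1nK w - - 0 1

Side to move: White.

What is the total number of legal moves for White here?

White to move; king on h1.
In check: yes, from the black queen on g2.
Legal moves: none.
Count: 0.

0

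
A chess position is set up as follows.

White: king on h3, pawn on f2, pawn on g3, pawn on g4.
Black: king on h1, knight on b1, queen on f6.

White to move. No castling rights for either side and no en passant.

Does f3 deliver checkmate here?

no

After f3: black king on h1; in check: no.
Black is not in check, so this cannot be checkmate.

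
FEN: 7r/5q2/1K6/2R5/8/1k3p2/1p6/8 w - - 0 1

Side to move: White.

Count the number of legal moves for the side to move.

18

White to move; king on b6.
In check: no.
Legal moves: Kc6, Ka6, Kb5, Ka5, Rc8, Rc7, Rc6, Rh5, Rg5, Rf5, Re5, Rd5, Rb5+, Ra5, Rc4, Rc3+, Rc2, Rc1.
Count: 18.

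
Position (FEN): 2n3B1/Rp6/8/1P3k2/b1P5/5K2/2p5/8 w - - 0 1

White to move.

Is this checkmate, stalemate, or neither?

White to move; white king on f3.
In check: no.
Legal moves for White: Bh7+, Bf7, Be6+, Bd5, Ra8, Rxb7, Ra6, Ra5, Rxa4, Kg3, Ke3, Kg2, Kf2, Ke2, b6, c5.
White has 16 legal moves and is not in check → neither.

neither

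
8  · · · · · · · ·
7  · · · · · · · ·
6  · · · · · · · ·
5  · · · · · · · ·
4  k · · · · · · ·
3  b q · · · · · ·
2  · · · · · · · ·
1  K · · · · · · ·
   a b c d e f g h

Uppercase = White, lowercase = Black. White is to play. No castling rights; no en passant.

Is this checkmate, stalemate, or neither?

stalemate

White to move; white king on a1.
In check: no.
King squares — b1: attacked by Qb3; a2: attacked by Qb3; b2: attacked by Ba3.
Legal moves for White: none.
Not in check and no legal moves → stalemate.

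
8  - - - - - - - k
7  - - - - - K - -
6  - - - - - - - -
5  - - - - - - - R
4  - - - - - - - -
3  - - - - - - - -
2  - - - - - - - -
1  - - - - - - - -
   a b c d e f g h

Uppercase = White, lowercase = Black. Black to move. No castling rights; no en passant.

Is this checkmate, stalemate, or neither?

Black to move; black king on h8.
In check: yes, from the white rook on h5.
King squares — g7: attacked by Kf7; h7: attacked by Rh5; g8: attacked by Kf7.
Legal moves for Black: none.
In check with no legal moves → checkmate.

checkmate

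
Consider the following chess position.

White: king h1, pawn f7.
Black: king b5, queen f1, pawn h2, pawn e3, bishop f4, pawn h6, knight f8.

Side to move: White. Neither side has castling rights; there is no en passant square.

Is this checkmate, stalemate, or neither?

White to move; white king on h1.
In check: yes, from the black queen on f1.
King squares — g1: attacked by Qf1; g2: attacked by Qf1; h2: attacked by Bf4.
Legal moves for White: none.
In check with no legal moves → checkmate.

checkmate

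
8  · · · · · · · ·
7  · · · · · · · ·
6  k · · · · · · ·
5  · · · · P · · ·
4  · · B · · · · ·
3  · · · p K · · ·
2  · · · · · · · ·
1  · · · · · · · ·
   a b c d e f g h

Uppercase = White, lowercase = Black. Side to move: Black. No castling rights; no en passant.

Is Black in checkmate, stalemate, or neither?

Black to move; black king on a6.
In check: yes, from the white bishop on c4.
King squares — a5: available; b5: attacked by Bc4; b6: available; a7: available; b7: available.
Legal moves for Black: Kb7, Ka7, Kb6, Ka5.
Black is in check but has 4 legal moves → neither.

neither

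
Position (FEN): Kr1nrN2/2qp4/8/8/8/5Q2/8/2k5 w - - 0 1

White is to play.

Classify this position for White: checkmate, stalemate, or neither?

White to move; white king on a8.
In check: yes, from the black rook on b8.
King squares — a7: attacked by Qc7; b7: attacked by Qc7; b8: attacked by Qc7.
Legal moves for White: none.
In check with no legal moves → checkmate.

checkmate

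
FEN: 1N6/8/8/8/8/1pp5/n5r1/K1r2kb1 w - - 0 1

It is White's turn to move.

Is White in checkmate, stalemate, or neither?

White to move; white king on a1.
In check: yes, from the black rook on c1.
King squares — b1: attacked by Rc1; a2: attacked by Rg2; b2: attacked by Rg2.
Legal moves for White: none.
In check with no legal moves → checkmate.

checkmate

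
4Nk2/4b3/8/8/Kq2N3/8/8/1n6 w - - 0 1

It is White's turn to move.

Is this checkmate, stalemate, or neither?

White to move; white king on a4.
In check: yes, from the black queen on b4.
King squares — a3: attacked by Nb1; b3: attacked by Qb4; b4: attacked by Be7; a5: attacked by Qb4; b5: attacked by Qb4.
Legal moves for White: none.
In check with no legal moves → checkmate.

checkmate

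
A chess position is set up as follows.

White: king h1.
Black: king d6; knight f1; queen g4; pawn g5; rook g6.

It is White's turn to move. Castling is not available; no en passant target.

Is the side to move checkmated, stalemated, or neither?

stalemate

White to move; white king on h1.
In check: no.
King squares — g1: attacked by Qg4; g2: attacked by Qg4; h2: attacked by Nf1.
Legal moves for White: none.
Not in check and no legal moves → stalemate.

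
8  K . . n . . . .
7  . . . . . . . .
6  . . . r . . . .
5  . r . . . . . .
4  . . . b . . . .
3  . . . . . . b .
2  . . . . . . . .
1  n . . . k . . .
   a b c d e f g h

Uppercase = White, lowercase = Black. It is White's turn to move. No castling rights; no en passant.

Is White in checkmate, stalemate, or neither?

stalemate

White to move; white king on a8.
In check: no.
King squares — a7: attacked by Bd4; b7: attacked by Rb5; b8: attacked by Rb5.
Legal moves for White: none.
Not in check and no legal moves → stalemate.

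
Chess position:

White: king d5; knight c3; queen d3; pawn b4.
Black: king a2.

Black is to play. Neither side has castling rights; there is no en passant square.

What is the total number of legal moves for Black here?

4

Black to move; king on a2.
In check: yes, from the white knight on c3.
Legal moves: Kb3, Ka3, Kb2, Ka1.
Count: 4.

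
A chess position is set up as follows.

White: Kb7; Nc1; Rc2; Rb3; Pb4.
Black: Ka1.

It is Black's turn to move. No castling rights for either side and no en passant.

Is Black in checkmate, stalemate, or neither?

stalemate

Black to move; black king on a1.
In check: no.
King squares — b1: attacked by Rb3; a2: attacked by Nc1; b2: attacked by Rc2.
Legal moves for Black: none.
Not in check and no legal moves → stalemate.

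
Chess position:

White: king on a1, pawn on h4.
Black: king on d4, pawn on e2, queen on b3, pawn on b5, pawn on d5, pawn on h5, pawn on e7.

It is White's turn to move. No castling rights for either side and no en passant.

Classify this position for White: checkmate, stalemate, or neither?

stalemate

White to move; white king on a1.
In check: no.
King squares — b1: attacked by Qb3; a2: attacked by Qb3; b2: attacked by Qb3.
Legal moves for White: none.
Not in check and no legal moves → stalemate.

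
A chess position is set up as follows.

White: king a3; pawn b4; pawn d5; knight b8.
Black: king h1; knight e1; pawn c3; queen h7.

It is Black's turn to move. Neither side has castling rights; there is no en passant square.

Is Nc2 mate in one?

After Nc2: white king on a3; in check: yes, from the black knight on c2.
White has 3 legal replies: Ka4, Kb3, Ka2.
In check but a legal move exists → not checkmate.

no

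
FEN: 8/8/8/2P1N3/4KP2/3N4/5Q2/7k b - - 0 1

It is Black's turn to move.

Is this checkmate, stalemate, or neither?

stalemate

Black to move; black king on h1.
In check: no.
King squares — g1: attacked by Qf2; g2: attacked by Qf2; h2: attacked by Qf2.
Legal moves for Black: none.
Not in check and no legal moves → stalemate.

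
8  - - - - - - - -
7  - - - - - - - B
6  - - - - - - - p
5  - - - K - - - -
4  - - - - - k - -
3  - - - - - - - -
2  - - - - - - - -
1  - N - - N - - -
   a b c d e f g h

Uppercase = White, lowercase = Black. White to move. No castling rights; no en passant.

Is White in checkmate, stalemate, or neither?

White to move; white king on d5.
In check: no.
Legal moves for White include: Bg8, Bg6, Bf5, Be4, Bd3, Bc2, Ke6, Kd6, Kc6, Kc5, Kd4, Kc4, Nf3, Nd3+, Ng2+, Nc2, Nc3, Na3, ... (list truncated; more exist).
White has legal moves and is not in check → neither.

neither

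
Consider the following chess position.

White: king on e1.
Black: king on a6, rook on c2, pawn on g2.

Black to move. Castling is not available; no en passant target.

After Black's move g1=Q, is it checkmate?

yes

After g1=Q: white king on e1; in check: yes, from the black queen on g1.
King squares — d1: attacked by Qg1; f1: attacked by Qg1; d2: attacked by Rc2; e2: attacked by Rc2; f2: attacked by Qg1.
White has no legal moves → checkmate.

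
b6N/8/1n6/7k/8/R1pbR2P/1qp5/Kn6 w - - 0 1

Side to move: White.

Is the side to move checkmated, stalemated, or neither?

checkmate

White to move; white king on a1.
In check: yes, from the black queen on b2.
King squares — b1: attacked by Qb2; a2: attacked by Qb2; b2: attacked by Pc3.
Legal moves for White: none.
In check with no legal moves → checkmate.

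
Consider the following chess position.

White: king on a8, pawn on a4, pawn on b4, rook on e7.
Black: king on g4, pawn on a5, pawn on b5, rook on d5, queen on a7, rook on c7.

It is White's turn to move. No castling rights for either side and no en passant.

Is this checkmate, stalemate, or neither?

checkmate

White to move; white king on a8.
In check: yes, from the black queen on a7.
King squares — a7: attacked by Rc7; b7: attacked by Qa7; b8: attacked by Qa7.
Legal moves for White: none.
In check with no legal moves → checkmate.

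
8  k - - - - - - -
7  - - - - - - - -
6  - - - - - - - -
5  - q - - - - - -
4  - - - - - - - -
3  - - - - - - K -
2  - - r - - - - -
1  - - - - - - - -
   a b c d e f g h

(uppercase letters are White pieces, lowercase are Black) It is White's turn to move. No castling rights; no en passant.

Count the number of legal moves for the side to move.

5

White to move; king on g3.
In check: no.
Legal moves: Kh4, Kg4, Kf4, Kh3, Kf3.
Count: 5.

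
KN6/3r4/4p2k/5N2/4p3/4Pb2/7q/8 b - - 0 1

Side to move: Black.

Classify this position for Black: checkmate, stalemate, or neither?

Black to move; black king on h6.
In check: yes, from the white knight on f5.
King squares — g5: available; h5: available; g6: available; g7: attacked by Nf5; h7: available.
Legal moves for Black: Kh7, Kg6, Kh5, Kg5, exf5.
Black is in check but has 5 legal moves → neither.

neither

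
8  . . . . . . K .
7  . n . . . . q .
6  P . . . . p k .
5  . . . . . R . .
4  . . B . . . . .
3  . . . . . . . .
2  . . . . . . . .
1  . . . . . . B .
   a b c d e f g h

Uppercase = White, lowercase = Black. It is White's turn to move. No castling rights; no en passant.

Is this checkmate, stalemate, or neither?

White to move; white king on g8.
In check: yes, from the black queen on g7.
King squares — f7: attacked by Kg6; g7: attacked by Kg6; h7: attacked by Kg6; f8: attacked by Qg7; h8: attacked by Qg7.
Legal moves for White: none.
In check with no legal moves → checkmate.

checkmate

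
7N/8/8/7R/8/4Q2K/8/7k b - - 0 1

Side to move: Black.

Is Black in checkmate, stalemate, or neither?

Black to move; black king on h1.
In check: no.
King squares — g1: attacked by Qe3; g2: attacked by Kh3; h2: attacked by Kh3.
Legal moves for Black: none.
Not in check and no legal moves → stalemate.

stalemate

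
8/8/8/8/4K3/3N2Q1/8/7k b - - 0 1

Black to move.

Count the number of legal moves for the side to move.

0

Black to move; king on h1.
In check: no.
Legal moves: none.
Count: 0.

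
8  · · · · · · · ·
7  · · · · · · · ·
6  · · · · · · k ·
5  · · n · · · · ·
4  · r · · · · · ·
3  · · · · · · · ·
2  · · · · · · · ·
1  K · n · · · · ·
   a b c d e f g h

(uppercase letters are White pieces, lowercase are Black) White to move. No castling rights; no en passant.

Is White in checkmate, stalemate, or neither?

White to move; white king on a1.
In check: no.
King squares — b1: attacked by Rb4; a2: attacked by Nc1; b2: attacked by Rb4.
Legal moves for White: none.
Not in check and no legal moves → stalemate.

stalemate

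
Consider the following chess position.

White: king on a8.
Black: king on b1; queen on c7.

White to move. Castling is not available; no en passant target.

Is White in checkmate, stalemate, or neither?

White to move; white king on a8.
In check: no.
King squares — a7: attacked by Qc7; b7: attacked by Qc7; b8: attacked by Qc7.
Legal moves for White: none.
Not in check and no legal moves → stalemate.

stalemate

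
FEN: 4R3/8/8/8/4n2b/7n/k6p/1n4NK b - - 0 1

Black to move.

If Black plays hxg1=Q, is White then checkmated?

After hxg1=Q: white king on h1; in check: yes, from the black queen on g1.
King squares — g1: attacked by Nh3; g2: attacked by Qg1; h2: attacked by Qg1.
White has no legal moves → checkmate.

yes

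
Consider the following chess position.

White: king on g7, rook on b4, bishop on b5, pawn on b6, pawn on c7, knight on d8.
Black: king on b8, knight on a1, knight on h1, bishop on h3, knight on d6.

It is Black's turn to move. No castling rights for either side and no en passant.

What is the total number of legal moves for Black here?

2

Black to move; king on b8.
In check: yes, from the white pawn on c7.
Legal moves: Kc8, Ka8.
Count: 2.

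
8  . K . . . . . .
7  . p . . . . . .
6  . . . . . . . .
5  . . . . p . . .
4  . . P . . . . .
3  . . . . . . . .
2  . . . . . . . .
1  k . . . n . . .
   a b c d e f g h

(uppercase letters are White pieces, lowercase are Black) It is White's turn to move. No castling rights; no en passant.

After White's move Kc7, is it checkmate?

no

After Kc7: black king on a1; in check: no.
Black is not in check, so this cannot be checkmate.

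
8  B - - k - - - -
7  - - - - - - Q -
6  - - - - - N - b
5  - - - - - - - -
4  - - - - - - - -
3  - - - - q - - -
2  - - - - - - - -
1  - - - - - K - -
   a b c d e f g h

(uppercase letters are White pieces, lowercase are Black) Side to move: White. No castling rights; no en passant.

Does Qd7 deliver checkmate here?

yes

After Qd7: black king on d8; in check: yes, from the white queen on d7.
King squares — c7: attacked by Qd7; d7: attacked by Nf6; e7: attacked by Qd7; c8: attacked by Qd7; e8: attacked by Nf6.
Black has no legal moves → checkmate.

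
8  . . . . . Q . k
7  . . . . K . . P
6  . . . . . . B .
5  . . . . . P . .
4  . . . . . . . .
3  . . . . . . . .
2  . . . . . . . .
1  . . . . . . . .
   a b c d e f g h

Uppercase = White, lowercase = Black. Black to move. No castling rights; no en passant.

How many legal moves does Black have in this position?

Black to move; king on h8.
In check: yes, from the white queen on f8.
Legal moves: none.
Count: 0.

0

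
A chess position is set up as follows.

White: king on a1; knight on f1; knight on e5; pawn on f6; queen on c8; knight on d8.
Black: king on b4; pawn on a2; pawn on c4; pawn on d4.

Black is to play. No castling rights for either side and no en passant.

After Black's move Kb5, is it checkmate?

After Kb5: white king on a1; in check: no.
White is not in check, so this cannot be checkmate.

no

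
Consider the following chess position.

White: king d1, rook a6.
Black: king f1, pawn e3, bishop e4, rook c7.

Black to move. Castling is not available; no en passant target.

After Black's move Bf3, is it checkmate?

yes

After Bf3: white king on d1; in check: yes, from the black bishop on f3.
King squares — c1: attacked by Rc7; e1: attacked by Kf1; c2: attacked by Rc7; d2: attacked by Pe3; e2: attacked by Kf1.
White has no legal moves → checkmate.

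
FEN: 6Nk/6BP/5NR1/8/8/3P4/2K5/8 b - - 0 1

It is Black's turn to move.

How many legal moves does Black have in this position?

Black to move; king on h8.
In check: yes, from the white bishop on g7.
Legal moves: none.
Count: 0.

0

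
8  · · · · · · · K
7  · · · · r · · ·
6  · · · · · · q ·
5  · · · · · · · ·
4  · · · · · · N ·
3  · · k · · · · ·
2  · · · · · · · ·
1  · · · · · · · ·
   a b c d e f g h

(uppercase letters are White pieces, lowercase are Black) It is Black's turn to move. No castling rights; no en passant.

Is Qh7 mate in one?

After Qh7: white king on h8; in check: yes, from the black queen on h7.
King squares — g7: attacked by Re7; h7: attacked by Re7; g8: attacked by Qh7.
White has no legal moves → checkmate.

yes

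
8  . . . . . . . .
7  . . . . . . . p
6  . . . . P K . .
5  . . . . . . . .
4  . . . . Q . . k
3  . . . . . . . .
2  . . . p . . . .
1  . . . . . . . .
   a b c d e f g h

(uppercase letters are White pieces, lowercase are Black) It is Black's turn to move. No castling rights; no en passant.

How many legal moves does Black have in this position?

3

Black to move; king on h4.
In check: yes, from the white queen on e4.
Legal moves: Kh5, Kh3, Kg3.
Count: 3.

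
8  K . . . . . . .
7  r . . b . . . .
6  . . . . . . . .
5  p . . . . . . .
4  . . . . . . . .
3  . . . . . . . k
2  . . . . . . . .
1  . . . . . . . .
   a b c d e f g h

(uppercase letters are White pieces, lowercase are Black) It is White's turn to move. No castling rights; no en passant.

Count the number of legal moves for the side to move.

White to move; king on a8.
In check: yes, from the black rook on a7.
Legal moves: Kb8, Kxa7.
Count: 2.

2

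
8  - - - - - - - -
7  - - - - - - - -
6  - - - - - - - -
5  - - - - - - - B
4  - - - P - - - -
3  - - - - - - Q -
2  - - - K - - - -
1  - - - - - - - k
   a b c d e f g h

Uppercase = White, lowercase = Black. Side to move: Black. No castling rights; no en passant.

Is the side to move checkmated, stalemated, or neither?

Black to move; black king on h1.
In check: no.
King squares — g1: attacked by Qg3; g2: attacked by Qg3; h2: attacked by Qg3.
Legal moves for Black: none.
Not in check and no legal moves → stalemate.

stalemate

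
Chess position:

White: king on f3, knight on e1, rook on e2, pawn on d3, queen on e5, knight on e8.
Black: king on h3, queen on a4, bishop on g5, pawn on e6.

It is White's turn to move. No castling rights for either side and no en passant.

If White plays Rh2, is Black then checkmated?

yes

After Rh2: black king on h3; in check: yes, from the white rook on h2.
King squares — g2: attacked by Ne1; h2: attacked by Qe5; g3: attacked by Kf3; g4: attacked by Kf3; h4: attacked by Rh2.
Black has no legal moves → checkmate.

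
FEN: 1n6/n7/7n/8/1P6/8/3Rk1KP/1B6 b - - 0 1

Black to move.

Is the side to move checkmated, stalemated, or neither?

neither

Black to move; black king on e2.
In check: yes, from the white rook on d2.
King squares — d1: attacked by Rd2; e1: available; f1: attacked by Kg2; d2: available; f2: attacked by Rd2; d3: attacked by Bb1; e3: available; f3: attacked by Kg2.
Legal moves for Black: Ke3, Kxd2, Ke1.
Black is in check but has 3 legal moves → neither.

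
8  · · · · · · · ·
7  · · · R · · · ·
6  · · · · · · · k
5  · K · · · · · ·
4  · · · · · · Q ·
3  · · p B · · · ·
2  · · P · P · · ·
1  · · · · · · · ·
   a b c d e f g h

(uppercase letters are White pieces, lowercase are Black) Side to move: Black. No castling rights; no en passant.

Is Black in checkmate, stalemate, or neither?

stalemate

Black to move; black king on h6.
In check: no.
King squares — g5: attacked by Qg4; h5: attacked by Qg4; g6: attacked by Bd3; g7: attacked by Qg4; h7: attacked by Bd3.
Legal moves for Black: none.
Not in check and no legal moves → stalemate.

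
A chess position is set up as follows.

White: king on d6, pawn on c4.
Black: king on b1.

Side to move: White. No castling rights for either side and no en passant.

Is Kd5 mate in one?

no

After Kd5: black king on b1; in check: no.
Black is not in check, so this cannot be checkmate.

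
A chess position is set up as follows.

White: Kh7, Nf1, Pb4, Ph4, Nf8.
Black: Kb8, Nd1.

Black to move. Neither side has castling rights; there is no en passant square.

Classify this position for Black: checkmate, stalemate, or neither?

neither

Black to move; black king on b8.
In check: no.
Legal moves for Black: Kc8, Ka8, Kc7, Kb7, Ka7, Ne3, Nc3, Nf2, Nb2.
Black has 9 legal moves and is not in check → neither.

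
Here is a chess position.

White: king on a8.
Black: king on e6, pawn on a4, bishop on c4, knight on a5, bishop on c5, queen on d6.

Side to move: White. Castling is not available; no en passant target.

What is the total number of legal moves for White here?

0

White to move; king on a8.
In check: no.
Legal moves: none.
Count: 0.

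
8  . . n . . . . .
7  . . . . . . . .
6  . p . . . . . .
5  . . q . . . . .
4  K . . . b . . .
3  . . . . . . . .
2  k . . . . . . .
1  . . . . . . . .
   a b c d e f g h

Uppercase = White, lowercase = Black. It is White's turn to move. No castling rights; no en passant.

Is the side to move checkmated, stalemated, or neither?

White to move; white king on a4.
In check: no.
King squares — a3: attacked by Ka2; b3: attacked by Ka2; b4: attacked by Qc5; a5: attacked by Qc5; b5: attacked by Qc5.
Legal moves for White: none.
Not in check and no legal moves → stalemate.

stalemate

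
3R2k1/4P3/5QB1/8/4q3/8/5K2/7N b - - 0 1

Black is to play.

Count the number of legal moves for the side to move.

Black to move; king on g8.
In check: yes, from the white rook on d8.
Legal moves: none.
Count: 0.

0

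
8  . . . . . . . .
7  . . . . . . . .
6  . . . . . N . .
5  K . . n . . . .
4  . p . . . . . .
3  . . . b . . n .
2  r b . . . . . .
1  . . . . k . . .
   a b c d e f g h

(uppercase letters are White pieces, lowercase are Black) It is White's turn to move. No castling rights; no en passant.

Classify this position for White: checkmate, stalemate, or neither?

checkmate

White to move; white king on a5.
In check: yes, from the black rook on a2.
King squares — a4: attacked by Ra2; b4: attacked by Nd5; b5: attacked by Bd3; a6: attacked by Ra2; b6: attacked by Nd5.
Legal moves for White: none.
In check with no legal moves → checkmate.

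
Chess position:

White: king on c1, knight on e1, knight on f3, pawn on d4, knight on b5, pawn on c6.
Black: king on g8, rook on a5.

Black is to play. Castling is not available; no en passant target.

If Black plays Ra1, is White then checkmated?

no

After Ra1: white king on c1; in check: yes, from the black rook on a1.
White has 3 legal replies: Kd2, Kc2, Kb2.
In check but a legal move exists → not checkmate.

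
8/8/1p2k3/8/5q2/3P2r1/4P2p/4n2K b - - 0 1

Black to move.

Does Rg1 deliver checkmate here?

After Rg1: white king on h1; in check: yes, from the black rook on g1.
King squares — g1: attacked by Ph2; g2: attacked by Ne1; h2: attacked by Qf4.
White has no legal moves → checkmate.

yes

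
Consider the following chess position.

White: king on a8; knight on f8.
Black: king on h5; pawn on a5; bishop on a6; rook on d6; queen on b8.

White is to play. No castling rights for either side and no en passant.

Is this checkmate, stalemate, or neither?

neither

White to move; white king on a8.
In check: yes, from the black queen on b8.
Legal moves for White: Kxb8.
White is in check but has 1 legal move → neither.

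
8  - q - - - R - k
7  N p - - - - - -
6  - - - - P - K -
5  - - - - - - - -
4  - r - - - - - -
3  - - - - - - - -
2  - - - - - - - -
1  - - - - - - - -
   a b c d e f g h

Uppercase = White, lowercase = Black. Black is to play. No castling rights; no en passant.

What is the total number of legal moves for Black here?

Black to move; king on h8.
In check: yes, from the white rook on f8.
Legal moves: Qxf8.
Count: 1.

1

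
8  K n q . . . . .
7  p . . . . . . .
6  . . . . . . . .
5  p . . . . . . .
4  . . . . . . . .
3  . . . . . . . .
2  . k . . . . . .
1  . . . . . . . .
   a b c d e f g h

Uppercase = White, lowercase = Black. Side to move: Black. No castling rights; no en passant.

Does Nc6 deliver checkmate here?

After Nc6: white king on a8; in check: yes, from the black queen on c8.
King squares — a7: attacked by Nc6; b7: attacked by Qc8; b8: attacked by Nc6.
White has no legal moves → checkmate.

yes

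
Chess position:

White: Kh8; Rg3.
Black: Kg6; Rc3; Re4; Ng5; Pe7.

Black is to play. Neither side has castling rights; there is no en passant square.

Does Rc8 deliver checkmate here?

yes

After Rc8: white king on h8; in check: yes, from the black rook on c8.
King squares — g7: attacked by Kg6; h7: attacked by Ng5; g8: attacked by Rc8.
White has no legal moves → checkmate.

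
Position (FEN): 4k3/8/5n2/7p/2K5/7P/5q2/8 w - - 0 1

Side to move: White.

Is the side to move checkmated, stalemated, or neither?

neither

White to move; white king on c4.
In check: no.
Legal moves for White: Kb5, Kb4, Kd3, Kc3, Kb3, h4.
White has 6 legal moves and is not in check → neither.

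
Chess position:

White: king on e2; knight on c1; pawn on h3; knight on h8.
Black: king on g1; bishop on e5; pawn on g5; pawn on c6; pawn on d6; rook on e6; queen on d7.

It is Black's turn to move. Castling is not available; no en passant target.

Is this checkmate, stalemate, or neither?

Black to move; black king on g1.
In check: no.
Legal moves for Black include: Qe8, Qd8, Qc8, Qh7, Qg7, Qf7, Qe7, Qc7, Qb7, Qa7, Re8, Re7, Rh6, Rg6, Rf6, Bxh8+, Bg7+, Bf6+, ... (list truncated; more exist).
Black has legal moves and is not in check → neither.

neither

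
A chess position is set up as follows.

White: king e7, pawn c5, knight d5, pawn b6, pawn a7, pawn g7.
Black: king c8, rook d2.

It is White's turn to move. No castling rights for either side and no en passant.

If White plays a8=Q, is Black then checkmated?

yes

After a8=Q: black king on c8; in check: yes, from the white queen on a8.
King squares — b7: attacked by Qa8; c7: attacked by Nd5; d7: attacked by Ke7; b8: attacked by Qa8; d8: attacked by Ke7.
Black has no legal moves → checkmate.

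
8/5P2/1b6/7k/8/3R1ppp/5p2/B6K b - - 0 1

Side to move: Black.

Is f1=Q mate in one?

After f1=Q: white king on h1; in check: yes, from the black queen on f1.
King squares — g1: attacked by Qf1; g2: attacked by Qf1; h2: attacked by Pg3.
White has no legal moves → checkmate.

yes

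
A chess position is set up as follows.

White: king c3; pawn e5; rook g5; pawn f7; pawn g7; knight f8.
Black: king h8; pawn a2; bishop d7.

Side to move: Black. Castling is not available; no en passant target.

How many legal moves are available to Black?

Black to move; king on h8.
In check: yes, from the white pawn on g7.
Legal moves: none.
Count: 0.

0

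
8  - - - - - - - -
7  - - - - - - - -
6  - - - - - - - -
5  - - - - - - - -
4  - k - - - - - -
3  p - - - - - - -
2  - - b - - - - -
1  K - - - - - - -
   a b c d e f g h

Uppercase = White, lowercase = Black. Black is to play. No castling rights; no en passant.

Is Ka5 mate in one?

After Ka5: white king on a1; in check: no.
White is not in check, so this cannot be checkmate.

no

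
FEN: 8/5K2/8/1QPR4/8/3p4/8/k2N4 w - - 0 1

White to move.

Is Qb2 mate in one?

After Qb2: black king on a1; in check: yes, from the white queen on b2.
King squares — b1: attacked by Qb2; a2: attacked by Qb2; b2: attacked by Nd1.
Black has no legal moves → checkmate.

yes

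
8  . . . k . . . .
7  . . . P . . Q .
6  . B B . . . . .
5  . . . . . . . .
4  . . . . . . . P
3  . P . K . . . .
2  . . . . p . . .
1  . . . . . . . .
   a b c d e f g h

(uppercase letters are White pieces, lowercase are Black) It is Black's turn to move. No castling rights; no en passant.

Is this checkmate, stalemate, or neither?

Black to move; black king on d8.
In check: yes, from the white bishop on b6.
King squares — c7: attacked by Bb6; d7: attacked by Bc6; e7: attacked by Qg7; c8: attacked by Pd7; e8: attacked by Pd7.
Legal moves for Black: none.
In check with no legal moves → checkmate.

checkmate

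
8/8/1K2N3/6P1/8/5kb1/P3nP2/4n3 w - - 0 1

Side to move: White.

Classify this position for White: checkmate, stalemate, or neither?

neither

White to move; white king on b6.
In check: no.
Legal moves for White: Nf8, Nd8, Ng7, Nc7, Nc5, Nf4, Nd4+, Kb7, Ka7, Kc6, Ka6, Kc5, Kb5, Ka5, fxg3, g6, a3, a4.
White has 18 legal moves and is not in check → neither.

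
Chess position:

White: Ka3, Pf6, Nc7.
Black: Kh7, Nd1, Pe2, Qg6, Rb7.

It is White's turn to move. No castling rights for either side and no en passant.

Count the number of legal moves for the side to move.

White to move; king on a3.
In check: no.
Legal moves: Ne8, Na8, Ne6, Na6, Nd5, Nb5, Ka4, Ka2, f7.
Count: 9.

9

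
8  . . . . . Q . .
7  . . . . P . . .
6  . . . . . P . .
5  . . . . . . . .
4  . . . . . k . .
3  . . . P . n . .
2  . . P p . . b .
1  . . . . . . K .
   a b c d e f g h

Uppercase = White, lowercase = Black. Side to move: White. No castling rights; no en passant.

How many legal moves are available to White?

White to move; king on g1.
In check: yes, from the black knight on f3.
Legal moves: Kxg2, Kf2.
Count: 2.

2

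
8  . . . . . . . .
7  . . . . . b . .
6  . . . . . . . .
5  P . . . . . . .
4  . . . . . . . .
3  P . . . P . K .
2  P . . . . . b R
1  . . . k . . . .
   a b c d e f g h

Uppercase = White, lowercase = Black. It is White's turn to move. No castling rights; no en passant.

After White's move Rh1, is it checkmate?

no

After Rh1: black king on d1; in check: yes, from the white rook on h1.
Black has 5 legal replies: Ke2, Kd2, Kc2, Bxh1, Bf1.
In check but a legal move exists → not checkmate.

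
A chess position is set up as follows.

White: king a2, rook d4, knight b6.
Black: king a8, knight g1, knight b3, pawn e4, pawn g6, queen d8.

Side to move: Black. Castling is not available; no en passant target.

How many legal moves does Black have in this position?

Black to move; king on a8.
In check: yes, from the white knight on b6.
Legal moves: Kb8, Kb7, Ka7, Qxb6.
Count: 4.

4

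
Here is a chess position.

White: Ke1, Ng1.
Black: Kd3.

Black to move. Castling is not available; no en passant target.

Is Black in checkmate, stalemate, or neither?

neither

Black to move; black king on d3.
In check: no.
Legal moves for Black: Ke4, Kd4, Kc4, Ke3, Kc3, Kc2.
Black has 6 legal moves and is not in check → neither.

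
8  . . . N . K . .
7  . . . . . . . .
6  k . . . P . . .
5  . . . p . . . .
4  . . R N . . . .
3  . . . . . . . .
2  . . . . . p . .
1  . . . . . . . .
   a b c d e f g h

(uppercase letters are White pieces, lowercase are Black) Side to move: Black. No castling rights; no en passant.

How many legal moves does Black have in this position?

8

Black to move; king on a6.
In check: no.
Legal moves: Ka7, Kb6, Ka5, dxc4, f1=Q+, f1=R+, f1=B, f1=N.
Count: 8.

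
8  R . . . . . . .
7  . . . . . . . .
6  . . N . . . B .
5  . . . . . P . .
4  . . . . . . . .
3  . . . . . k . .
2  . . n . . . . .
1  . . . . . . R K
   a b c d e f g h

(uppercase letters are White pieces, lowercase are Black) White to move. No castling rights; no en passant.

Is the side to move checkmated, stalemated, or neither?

White to move; white king on h1.
In check: no.
Legal moves for White include: Rh8, Rg8, Rf8, Re8, Rd8, Rc8, Rb8, Ra7, Ra6, Ra5, Ra4, Ra3+, Ra2, Raa1, Be8, Bh7, Bf7, Bh5+, ... (list truncated; more exist).
White has legal moves and is not in check → neither.

neither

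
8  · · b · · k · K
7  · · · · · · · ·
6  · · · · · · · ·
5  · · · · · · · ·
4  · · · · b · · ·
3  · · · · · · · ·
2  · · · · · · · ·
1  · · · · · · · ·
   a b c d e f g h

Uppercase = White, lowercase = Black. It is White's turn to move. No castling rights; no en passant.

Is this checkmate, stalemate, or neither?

stalemate

White to move; white king on h8.
In check: no.
King squares — g7: attacked by Kf8; h7: attacked by Be4; g8: attacked by Kf8.
Legal moves for White: none.
Not in check and no legal moves → stalemate.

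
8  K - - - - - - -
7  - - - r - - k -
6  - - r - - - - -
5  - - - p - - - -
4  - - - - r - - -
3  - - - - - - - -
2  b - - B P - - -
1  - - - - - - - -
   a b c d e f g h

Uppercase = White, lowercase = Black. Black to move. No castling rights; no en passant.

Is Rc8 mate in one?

After Rc8: white king on a8; in check: yes, from the black rook on c8.
King squares — a7: attacked by Rd7; b7: attacked by Rd7; b8: attacked by Rc8.
White has no legal moves → checkmate.

yes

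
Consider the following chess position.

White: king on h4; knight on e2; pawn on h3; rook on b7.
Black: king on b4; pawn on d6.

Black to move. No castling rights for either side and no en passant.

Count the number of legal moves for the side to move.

Black to move; king on b4.
In check: yes, from the white rook on b7.
Legal moves: Kc5, Ka5, Kc4, Ka4, Ka3.
Count: 5.

5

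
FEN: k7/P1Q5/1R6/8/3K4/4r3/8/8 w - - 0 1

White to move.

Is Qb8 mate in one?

yes

After Qb8: black king on a8; in check: yes, from the white queen on b8.
King squares — a7: attacked by Qb8; b7: attacked by Rb6; b8: attacked by Rb6.
Black has no legal moves → checkmate.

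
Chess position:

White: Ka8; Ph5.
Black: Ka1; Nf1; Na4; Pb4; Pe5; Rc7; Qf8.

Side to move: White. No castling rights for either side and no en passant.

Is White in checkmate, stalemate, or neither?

White to move; white king on a8.
In check: yes, from the black queen on f8.
King squares — a7: attacked by Rc7; b7: attacked by Rc7; b8: attacked by Qf8.
Legal moves for White: none.
In check with no legal moves → checkmate.

checkmate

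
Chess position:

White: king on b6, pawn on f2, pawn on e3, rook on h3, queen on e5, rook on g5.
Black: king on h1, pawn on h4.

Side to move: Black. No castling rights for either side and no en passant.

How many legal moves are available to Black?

0

Black to move; king on h1.
In check: yes, from the white rook on h3.
Legal moves: none.
Count: 0.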